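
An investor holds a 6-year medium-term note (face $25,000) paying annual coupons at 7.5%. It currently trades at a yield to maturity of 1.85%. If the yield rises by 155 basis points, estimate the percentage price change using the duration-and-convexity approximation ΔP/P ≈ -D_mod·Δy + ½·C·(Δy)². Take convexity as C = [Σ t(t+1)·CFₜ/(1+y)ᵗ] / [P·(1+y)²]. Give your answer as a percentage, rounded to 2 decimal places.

-7.49%

With y = 0.0185:
  t   CF        PV=CF/(1+0.0185)^t    t·PV        t(t+1)·PV
  1     1,875.00     1,840.9426     1,840.9426       3,681.8851
  2     1,875.00     1,807.5037     3,615.0075      10,845.0225
  3     1,875.00     1,774.6723     5,324.0169      21,296.0677
  4     1,875.00     1,742.4372     6,969.7489      34,848.7443
  5     1,875.00     1,710.7876     8,553.9382      51,323.6294
  6    26,875.00    24,075.8857   144,455.3142   1,011,187.1995
  Σ                 32,952.2292   170,758.9683   1,133,182.5485
P = 32,952.2292; D_Mac = 5.18202 yrs; D_mod = 5.08789 yrs; C = 33.15072.
Duration effect: -5.08789 × (+0.0155) = -0.078862
Convexity effect: 0.5 × 33.15072 × (0.0155)² = +0.0039822
ΔP/P ≈ -0.078862 + 0.0039822 = -0.074880 = -7.4880%.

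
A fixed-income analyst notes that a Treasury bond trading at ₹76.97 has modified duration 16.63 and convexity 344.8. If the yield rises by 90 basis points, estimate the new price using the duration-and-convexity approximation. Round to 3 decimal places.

₹66.525

Duration effect: -D_mod·Δy = -16.63 × (+0.009) = -0.149670
Convexity effect: ½·C·(Δy)² = 0.5 × 344.8 × (0.009)² = +0.0139644
ΔP/P ≈ -0.149670 + 0.0139644 = -0.1357056
New price ≈ 76.97 × (1 - 0.1357056) = 66.524739968.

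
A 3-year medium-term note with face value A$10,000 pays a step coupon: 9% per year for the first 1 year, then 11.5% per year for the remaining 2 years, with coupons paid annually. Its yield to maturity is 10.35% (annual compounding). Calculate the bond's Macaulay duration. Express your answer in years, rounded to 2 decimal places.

2.74 years

Periodic yield y = 0.1035. Discount each cash flow and weight by its year:
  t   CF        PV=CF/(1+0.1035)^t    t·PV
  1       900.00       815.5868       815.5868
  2     1,150.00       944.3939     1,888.7878
  3    11,150.00     8,297.7024    24,893.1072
  Σ                 10,057.6831    27,597.4817
Price P = Σ PV = 10,057.6831.
Macaulay duration = Σ(t·PV) / P = 27,597.4817 / 10,057.6831 = 2.74392 years.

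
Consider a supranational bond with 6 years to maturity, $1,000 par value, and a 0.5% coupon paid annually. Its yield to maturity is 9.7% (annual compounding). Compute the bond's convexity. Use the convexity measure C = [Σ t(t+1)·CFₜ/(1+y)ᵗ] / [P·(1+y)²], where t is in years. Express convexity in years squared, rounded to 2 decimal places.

34.12

With y = 0.097:
  t   CF        PV=CF/(1+0.097)^t    t·PV        t(t+1)·PV
  1         5.00         4.5579         4.5579           9.1158
  2         5.00         4.1549         8.3097          24.9292
  3         5.00         3.7875        11.3624          45.4497
  4         5.00         3.4526        13.8103          69.0516
  5         5.00         3.1473        15.7365          94.4187
  6     1,005.00       576.6686     3,460.0115      24,220.0807
  Σ                    595.7687     3,513.7883      24,463.0457
P = 595.7687.
Convexity = Σ t(t+1)·PV / [P·(1+y)²] = 24,463.0457 / (595.7687 × 1.203409) = 34.12083.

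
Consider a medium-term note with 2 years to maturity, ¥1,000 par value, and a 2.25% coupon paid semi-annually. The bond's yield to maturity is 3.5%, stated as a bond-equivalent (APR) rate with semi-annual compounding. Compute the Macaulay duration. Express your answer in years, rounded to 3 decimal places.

Periodic yield y = 0.0175. Discount each cash flow and weight by its period:
  t   CF        PV=CF/(1+0.0175)^t    t·PV
  1        11.25        11.0565        11.0565
  2        11.25        10.8663        21.7327
  3        11.25        10.6795        32.0384
  4     1,011.25       943.4543     3,773.8172
  Σ                    976.0566     3,838.6447
Price P = Σ PV = 976.0566.
Macaulay duration = Σ(t·PV) / P = 3,838.6447 / 976.0566 = 3.93281 half-year periods.
In years: 3.93281 / 2 = 1.96640 years.

1.966 years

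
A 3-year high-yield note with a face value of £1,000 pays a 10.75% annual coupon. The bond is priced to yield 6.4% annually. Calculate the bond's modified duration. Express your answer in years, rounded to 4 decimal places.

2.5693 years

Periodic yield y = 0.064. First find Macaulay duration:
  t   CF        PV=CF/(1+0.064)^t    t·PV
  1       107.50       101.0338       101.0338
  2       107.50        94.9566       189.9132
  3     1,107.50       919.4304     2,758.2911
  Σ                  1,115.4208     3,049.2382
P = 1,115.4208; Macaulay duration = 3,049.2382 / 1,115.4208 = 2.73371 years.
Modified duration = D_Mac / (1 + y) = 2.73371 / 1.064 = 2.56928 years.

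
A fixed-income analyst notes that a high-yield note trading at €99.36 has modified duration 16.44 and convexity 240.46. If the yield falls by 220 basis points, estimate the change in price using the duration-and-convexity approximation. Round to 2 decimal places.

Duration effect: -D_mod·Δy = -16.44 × (-0.022) = +0.361680
Convexity effect: ½·C·(Δy)² = 0.5 × 240.46 × (-0.022)² = +0.05819132
ΔP/P ≈ +0.361680 + 0.05819132 = +0.41987132
ΔP ≈ 99.36 × (+0.41987132) = +41.7184143552.

+€41.72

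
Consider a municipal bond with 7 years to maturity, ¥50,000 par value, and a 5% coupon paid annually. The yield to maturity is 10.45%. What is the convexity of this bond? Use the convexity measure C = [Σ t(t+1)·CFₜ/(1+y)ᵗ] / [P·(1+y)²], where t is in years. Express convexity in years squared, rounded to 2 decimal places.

36.46

With y = 0.1045:
  t   CF        PV=CF/(1+0.1045)^t    t·PV        t(t+1)·PV
  1     2,500.00     2,263.4676     2,263.4676       4,526.9353
  2     2,500.00     2,049.3143     4,098.6286      12,295.8857
  3     2,500.00     1,855.4226     5,566.2679      22,265.0715
  4     2,500.00     1,679.8756     6,719.5025      33,597.5124
  5     2,500.00     1,520.9376     7,604.6882      45,628.1292
  6     2,500.00     1,377.0372     8,262.2235      57,835.5644
  7    52,500.00    26,181.7856   183,272.4991   1,466,179.9930
  Σ                 36,927.8406   217,787.2774   1,642,329.0914
P = 36,927.8406.
Convexity = Σ t(t+1)·PV / [P·(1+y)²] = 1,642,329.0914 / (36,927.8406 × 1.219920) = 36.45649.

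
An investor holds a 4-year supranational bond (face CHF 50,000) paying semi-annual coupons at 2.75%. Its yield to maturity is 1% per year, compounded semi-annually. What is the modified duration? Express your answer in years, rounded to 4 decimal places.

Periodic yield y = 0.005. First find Macaulay duration:
  t   CF        PV=CF/(1+0.005)^t    t·PV
  1       687.50       684.0796       684.0796
  2       687.50       680.6762     1,361.3524
  3       687.50       677.2898     2,031.8693
  4       687.50       673.9202     2,695.6807
  5       687.50       670.5673     3,352.8367
  6       687.50       667.2312     4,003.3871
  7       687.50       663.9116     4,647.3813
  8    50,687.50    48,704.8688   389,638.9501
  Σ                 53,422.5447   408,415.5373
P = 53,422.5447; Macaulay duration = 408,415.5373 / 53,422.5447 = 7.64500 half-year periods = 3.82250 years.
Modified duration = D_Mac / (1 + y) = 3.82250 / 1.005 = 3.80348 years.

3.8035 years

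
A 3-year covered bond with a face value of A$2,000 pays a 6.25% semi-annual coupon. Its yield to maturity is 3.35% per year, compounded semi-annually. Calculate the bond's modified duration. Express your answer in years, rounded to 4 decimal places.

2.7456 years

Periodic yield y = 0.01675. First find Macaulay duration:
  t   CF        PV=CF/(1+0.01675)^t    t·PV
  1        62.50        61.4704        61.4704
  2        62.50        60.4577       120.9154
  3        62.50        59.4617       178.3852
  4        62.50        58.4821       233.9286
  5        62.50        57.5187       287.5935
  6     2,062.50     1,866.8476    11,201.0857
  Σ                  2,164.2383    12,083.3788
P = 2,164.2383; Macaulay duration = 12,083.3788 / 2,164.2383 = 5.58320 half-year periods = 2.79160 years.
Modified duration = D_Mac / (1 + y) = 2.79160 / 1.01675 = 2.74561 years.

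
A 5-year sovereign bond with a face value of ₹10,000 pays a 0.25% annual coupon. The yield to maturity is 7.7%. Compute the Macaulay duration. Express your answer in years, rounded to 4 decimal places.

Periodic yield y = 0.077. Discount each cash flow and weight by its year:
  t   CF        PV=CF/(1+0.077)^t    t·PV
  1        25.00        23.2126        23.2126
  2        25.00        21.5530        43.1061
  3        25.00        20.0121        60.0363
  4        25.00        18.5813        74.3254
  5    10,025.00     6,918.4031    34,592.0157
  Σ                  7,001.7623    34,792.6961
Price P = Σ PV = 7,001.7623.
Macaulay duration = Σ(t·PV) / P = 34,792.6961 / 7,001.7623 = 4.96913 years.

4.9691 years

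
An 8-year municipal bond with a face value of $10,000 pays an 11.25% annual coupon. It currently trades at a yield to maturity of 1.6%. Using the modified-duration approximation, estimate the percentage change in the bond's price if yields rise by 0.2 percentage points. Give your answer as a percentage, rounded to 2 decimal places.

Periodic yield y = 0.016. Modified duration first:
  t   CF        PV=CF/(1+0.016)^t    t·PV
  1     1,125.00     1,107.2835     1,107.2835
  2     1,125.00     1,089.8459     2,179.6919
  3     1,125.00     1,072.6830     3,218.0490
  4     1,125.00     1,055.7904     4,223.1614
  5     1,125.00     1,039.1637     5,195.8187
  6     1,125.00     1,022.7990     6,136.7937
  7     1,125.00     1,006.6919     7,046.8432
  8    11,125.00     9,798.2915    78,386.3321
  Σ                 17,192.5488   107,493.9734
P = 17,192.5488; D_Mac = 6.25236 yrs; D_mod = 6.25236/(1+0.016) = 6.15390 yrs.
ΔP/P ≈ -D_mod · Δy = -6.15390 × (+0.002) = -0.012308 = -1.2308%.

-1.23%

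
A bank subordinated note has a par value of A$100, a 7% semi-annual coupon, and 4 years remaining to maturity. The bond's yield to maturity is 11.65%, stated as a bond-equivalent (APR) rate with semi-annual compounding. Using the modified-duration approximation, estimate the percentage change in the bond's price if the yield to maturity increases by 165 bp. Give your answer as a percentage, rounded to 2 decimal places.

Periodic yield y = 0.05825. Modified duration first:
  t   CF        PV=CF/(1+0.05825)^t    t·PV
  1         3.50         3.3073         3.3073
  2         3.50         3.1253         6.2506
  3         3.50         2.9533         8.8598
  4         3.50         2.7907        11.1628
  5         3.50         2.6371        13.1855
  6         3.50         2.4919        14.9517
  7         3.50         2.3548        16.4835
  8       103.50        65.8012       526.4100
  Σ                     85.4617       600.6112
P = 85.4617; D_Mac = 7.02784 half-year periods = 3.51392 yrs; D_mod = 3.51392/(1+0.05825) = 3.32050 yrs.
ΔP/P ≈ -D_mod · Δy = -3.32050 × (+0.0165) = -0.054788 = -5.4788%.

-5.48%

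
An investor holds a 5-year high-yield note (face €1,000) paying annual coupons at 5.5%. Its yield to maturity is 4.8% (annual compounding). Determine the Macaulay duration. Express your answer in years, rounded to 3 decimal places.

Periodic yield y = 0.048. Discount each cash flow and weight by its year:
  t   CF        PV=CF/(1+0.048)^t    t·PV
  1        55.00        52.4809        52.4809
  2        55.00        50.0772       100.1544
  3        55.00        47.7836       143.3508
  4        55.00        45.5950       182.3801
  5     1,055.00       834.5379     4,172.6893
  Σ                  1,030.4746     4,651.0556
Price P = Σ PV = 1,030.4746.
Macaulay duration = Σ(t·PV) / P = 4,651.0556 / 1,030.4746 = 4.51351 years.

4.514 years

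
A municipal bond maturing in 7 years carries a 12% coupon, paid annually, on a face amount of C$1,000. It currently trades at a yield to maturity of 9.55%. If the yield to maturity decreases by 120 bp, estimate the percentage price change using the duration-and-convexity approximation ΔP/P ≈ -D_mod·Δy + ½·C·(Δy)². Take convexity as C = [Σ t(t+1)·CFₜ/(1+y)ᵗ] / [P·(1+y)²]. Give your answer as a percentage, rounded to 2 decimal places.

+5.94%

With y = 0.0955:
  t   CF        PV=CF/(1+0.0955)^t    t·PV        t(t+1)·PV
  1       120.00       109.5390       109.5390         219.0780
  2       120.00        99.9900       199.9800         599.9399
  3       120.00        91.2734       273.8201       1,095.2805
  4       120.00        83.3166       333.2665       1,666.3327
  5       120.00        76.0535       380.2676       2,281.6057
  6       120.00        69.4236       416.5414       2,915.7900
  7     1,120.00       591.4681     4,140.2769      33,122.2153
  Σ                  1,121.0642     5,853.6916      41,900.2421
P = 1,121.0642; D_Mac = 5.22155 yrs; D_mod = 4.76636 yrs; C = 31.14306.
Duration effect: -4.76636 × (-0.012) = +0.057196
Convexity effect: 0.5 × 31.14306 × (-0.012)² = +0.0022423
ΔP/P ≈ +0.057196 + 0.0022423 = +0.059439 = +5.9439%.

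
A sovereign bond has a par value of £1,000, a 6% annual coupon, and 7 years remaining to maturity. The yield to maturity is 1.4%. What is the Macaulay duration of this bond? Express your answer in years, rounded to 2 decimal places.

6.07 years

Periodic yield y = 0.014. Discount each cash flow and weight by its year:
  t   CF        PV=CF/(1+0.014)^t    t·PV
  1        60.00        59.1716        59.1716
  2        60.00        58.3546       116.7093
  3        60.00        57.5489       172.6468
  4        60.00        56.7544       227.0175
  5        60.00        55.9708       279.8540
  6        60.00        55.1980       331.1881
  7     1,060.00       961.7012     6,731.9087
  Σ                  1,304.6996     7,918.4961
Price P = Σ PV = 1,304.6996.
Macaulay duration = Σ(t·PV) / P = 7,918.4961 / 1,304.6996 = 6.06921 years.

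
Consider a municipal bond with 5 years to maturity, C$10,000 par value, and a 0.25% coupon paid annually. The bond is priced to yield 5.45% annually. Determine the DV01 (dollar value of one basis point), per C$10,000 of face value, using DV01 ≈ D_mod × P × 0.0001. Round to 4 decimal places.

Periodic yield y = 0.0545.
  t   CF        PV=CF/(1+0.0545)^t    t·PV
  1        25.00        23.7079        23.7079
  2        25.00        22.4826        44.9652
  3        25.00        21.3206        63.9619
  4        25.00        20.2187        80.8749
  5    10,025.00     7,688.6742    38,443.3712
  Σ                  7,776.4041    38,656.8812
P = 7,776.4041; D_Mac = 4.97105 yrs; D_mod = 4.71413 yrs.
DV01 ≈ 4.71413 × 7,776.4041 × 0.0001 = 3.665897.

C$3.6659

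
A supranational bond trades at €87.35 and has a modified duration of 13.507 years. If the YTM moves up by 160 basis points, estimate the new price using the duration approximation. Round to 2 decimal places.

Duration approximation: ΔP/P ≈ -D_mod · Δy = -13.507 × (+0.016) = -0.216112.
New price ≈ 87.35 × (1 - 0.216112) = 68.4726168.

€68.47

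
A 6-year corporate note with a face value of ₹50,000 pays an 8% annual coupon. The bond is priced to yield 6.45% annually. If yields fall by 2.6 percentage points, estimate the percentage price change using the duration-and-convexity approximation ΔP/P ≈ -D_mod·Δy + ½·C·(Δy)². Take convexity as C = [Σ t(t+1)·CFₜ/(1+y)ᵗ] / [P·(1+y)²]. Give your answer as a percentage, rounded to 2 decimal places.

With y = 0.0645:
  t   CF        PV=CF/(1+0.0645)^t    t·PV        t(t+1)·PV
  1     4,000.00     3,757.6327     3,757.6327       7,515.2654
  2     4,000.00     3,529.9509     7,059.9017      21,179.7052
  3     4,000.00     3,316.0647     9,948.1941      39,792.7763
  4     4,000.00     3,115.1383    12,460.5531      62,302.7654
  5     4,000.00     2,926.3864    14,631.9318      87,791.5905
  6    54,000.00    37,112.4619   222,674.7716   1,558,723.4013
  Σ                 53,757.6348   270,532.9849   1,777,305.5040
P = 53,757.6348; D_Mac = 5.03246 yrs; D_mod = 4.72753 yrs; C = 29.17633.
Duration effect: -4.72753 × (-0.026) = +0.122916
Convexity effect: 0.5 × 29.17633 × (-0.026)² = +0.0098616
ΔP/P ≈ +0.122916 + 0.0098616 = +0.132777 = +13.2777%.

+13.28%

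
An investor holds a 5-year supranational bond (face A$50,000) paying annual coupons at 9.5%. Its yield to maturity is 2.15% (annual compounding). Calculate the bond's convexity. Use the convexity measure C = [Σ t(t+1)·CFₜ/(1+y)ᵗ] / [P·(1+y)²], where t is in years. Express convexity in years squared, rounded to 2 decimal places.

23.57

With y = 0.0215:
  t   CF        PV=CF/(1+0.0215)^t    t·PV        t(t+1)·PV
  1     4,750.00     4,650.0245     4,650.0245       9,300.0489
  2     4,750.00     4,552.1532     9,104.3064      27,312.9191
  3     4,750.00     4,456.3418    13,369.0255      53,476.1020
  4     4,750.00     4,362.5471    17,450.1883      87,250.9414
  5    54,750.00    49,225.7417   246,128.7086   1,476,772.2515
  Σ                 67,246.8083   290,702.2532   1,654,112.2629
P = 67,246.8083.
Convexity = Σ t(t+1)·PV / [P·(1+y)²] = 1,654,112.2629 / (67,246.8083 × 1.043462) = 23.57309.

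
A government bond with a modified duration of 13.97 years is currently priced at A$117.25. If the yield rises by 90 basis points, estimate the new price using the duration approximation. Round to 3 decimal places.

A$102.508

Duration approximation: ΔP/P ≈ -D_mod · Δy = -13.97 × (+0.009) = -0.125730.
New price ≈ 117.25 × (1 - 0.125730) = 102.5081575.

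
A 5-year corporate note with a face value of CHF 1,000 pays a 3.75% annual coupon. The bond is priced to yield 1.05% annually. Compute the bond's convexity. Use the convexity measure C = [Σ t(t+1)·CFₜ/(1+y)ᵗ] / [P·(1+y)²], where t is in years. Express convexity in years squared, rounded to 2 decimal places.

With y = 0.0105:
  t   CF        PV=CF/(1+0.0105)^t    t·PV        t(t+1)·PV
  1        37.50        37.1103        37.1103          74.2207
  2        37.50        36.7247        73.4495         220.3484
  3        37.50        36.3431       109.0294         436.1175
  4        37.50        35.9655       143.8620         719.3098
  5     1,037.50       984.7058     4,923.5292      29,541.1754
  Σ                  1,130.8495     5,286.9804      30,991.1718
P = 1,130.8495.
Convexity = Σ t(t+1)·PV / [P·(1+y)²] = 30,991.1718 / (1,130.8495 × 1.021110) = 26.83864.

26.84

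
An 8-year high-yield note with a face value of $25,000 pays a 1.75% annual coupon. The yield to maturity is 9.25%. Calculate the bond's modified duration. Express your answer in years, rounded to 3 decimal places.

6.732 years

Periodic yield y = 0.0925. First find Macaulay duration:
  t   CF        PV=CF/(1+0.0925)^t    t·PV
  1       437.50       400.4577       400.4577
  2       437.50       366.5516       733.1033
  3       437.50       335.5164     1,006.5491
  4       437.50       307.1088     1,228.4352
  5       437.50       281.1065     1,405.5323
  6       437.50       257.3057     1,543.8341
  7       437.50       235.5201     1,648.6406
  8    25,437.50    12,534.3801   100,275.0410
  Σ                 14,717.9468   108,241.5933
P = 14,717.9468; Macaulay duration = 108,241.5933 / 14,717.9468 = 7.35439 years.
Modified duration = D_Mac / (1 + y) = 7.35439 / 1.0925 = 6.73171 years.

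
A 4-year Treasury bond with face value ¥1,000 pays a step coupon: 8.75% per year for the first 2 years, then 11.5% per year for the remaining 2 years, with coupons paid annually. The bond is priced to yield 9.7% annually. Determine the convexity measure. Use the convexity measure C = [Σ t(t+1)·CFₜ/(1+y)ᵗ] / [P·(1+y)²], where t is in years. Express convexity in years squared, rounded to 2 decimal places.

14.03

With y = 0.097:
  t   CF        PV=CF/(1+0.097)^t    t·PV        t(t+1)·PV
  1        87.50        79.7630        79.7630         159.5260
  2        87.50        72.7101       145.4202         436.2607
  3       115.00        87.1120       261.3360       1,045.3439
  4     1,115.00       769.9249     3,079.6995      15,398.4977
  Σ                  1,009.5100     3,566.2187      17,039.6283
P = 1,009.5100.
Convexity = Σ t(t+1)·PV / [P·(1+y)²] = 17,039.6283 / (1,009.5100 × 1.203409) = 14.02608.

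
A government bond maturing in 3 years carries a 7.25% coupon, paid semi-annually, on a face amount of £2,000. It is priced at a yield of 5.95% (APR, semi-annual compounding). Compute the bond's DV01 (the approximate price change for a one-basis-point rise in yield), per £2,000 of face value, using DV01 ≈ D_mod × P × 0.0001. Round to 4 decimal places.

Periodic yield y = 0.02975.
  t   CF        PV=CF/(1+0.02975)^t    t·PV
  1        72.50        70.4054        70.4054
  2        72.50        68.3714       136.7428
  3        72.50        66.3961       199.1883
  4        72.50        64.4779       257.9116
  5        72.50        62.6151       313.0754
  6     2,072.50     1,738.2160    10,429.2958
  Σ                  2,070.4819    11,406.6193
P = 2,070.4819; D_Mac = 5.50916 half-year periods = 2.75458 yrs; D_mod = 2.67500 yrs.
DV01 ≈ 2.67500 × 2,070.4819 × 0.0001 = 0.553854.

£0.5539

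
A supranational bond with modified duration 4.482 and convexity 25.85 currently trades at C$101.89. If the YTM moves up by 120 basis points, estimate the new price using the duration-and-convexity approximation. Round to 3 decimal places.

Duration effect: -D_mod·Δy = -4.482 × (+0.012) = -0.053784
Convexity effect: ½·C·(Δy)² = 0.5 × 25.85 × (0.012)² = +0.0018612
ΔP/P ≈ -0.053784 + 0.0018612 = -0.0519228
New price ≈ 101.89 × (1 - 0.0519228) = 96.599585908.

C$96.600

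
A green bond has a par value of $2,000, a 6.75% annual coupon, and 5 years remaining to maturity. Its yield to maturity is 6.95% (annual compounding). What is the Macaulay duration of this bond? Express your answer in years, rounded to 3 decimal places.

4.404 years

Periodic yield y = 0.0695. Discount each cash flow and weight by its year:
  t   CF        PV=CF/(1+0.0695)^t    t·PV
  1       135.00       126.2272       126.2272
  2       135.00       118.0245       236.0490
  3       135.00       110.3548       331.0645
  4       135.00       103.1836       412.7343
  5     2,135.00     1,525.7871     7,628.9354
  Σ                  1,983.5772     8,735.0105
Price P = Σ PV = 1,983.5772.
Macaulay duration = Σ(t·PV) / P = 8,735.0105 / 1,983.5772 = 4.40367 years.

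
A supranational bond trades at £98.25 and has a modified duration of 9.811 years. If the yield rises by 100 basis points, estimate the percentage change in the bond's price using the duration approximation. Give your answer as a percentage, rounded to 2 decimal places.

Duration approximation: ΔP/P ≈ -D_mod · Δy = -9.811 × (+0.01) = -0.098110.
As a percentage: -9.8110%.

-9.81%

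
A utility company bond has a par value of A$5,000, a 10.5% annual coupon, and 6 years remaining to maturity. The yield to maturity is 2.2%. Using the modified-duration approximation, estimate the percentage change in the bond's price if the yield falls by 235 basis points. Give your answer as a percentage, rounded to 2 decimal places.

Periodic yield y = 0.022. Modified duration first:
  t   CF        PV=CF/(1+0.022)^t    t·PV
  1       525.00       513.6986       513.6986
  2       525.00       502.6405     1,005.2811
  3       525.00       491.8205     1,475.4615
  4       525.00       481.2334     1,924.9334
  5       525.00       470.8741     2,354.3706
  6     5,525.00     4,848.7178    29,092.3067
  Σ                  7,308.9849    36,366.0519
P = 7,308.9849; D_Mac = 4.97553 yrs; D_mod = 4.97553/(1+0.022) = 4.86842 yrs.
ΔP/P ≈ -D_mod · Δy = -4.86842 × (-0.0235) = +0.114408 = +11.4408%.

+11.44%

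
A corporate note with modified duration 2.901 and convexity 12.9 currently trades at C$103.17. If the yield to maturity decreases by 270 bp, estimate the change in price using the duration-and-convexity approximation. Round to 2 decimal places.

Duration effect: -D_mod·Δy = -2.901 × (-0.027) = +0.078327
Convexity effect: ½·C·(Δy)² = 0.5 × 12.9 × (-0.027)² = +0.00470205
ΔP/P ≈ +0.078327 + 0.00470205 = +0.08302905
ΔP ≈ 103.17 × (+0.08302905) = +8.5661070885.

+C$8.57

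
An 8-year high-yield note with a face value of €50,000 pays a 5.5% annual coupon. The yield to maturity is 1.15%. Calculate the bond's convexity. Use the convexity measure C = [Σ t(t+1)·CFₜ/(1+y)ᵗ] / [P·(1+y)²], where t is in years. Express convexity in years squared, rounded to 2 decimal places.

With y = 0.0115:
  t   CF        PV=CF/(1+0.0115)^t    t·PV        t(t+1)·PV
  1     2,750.00     2,718.7346     2,718.7346       5,437.4691
  2     2,750.00     2,687.8246     5,375.6491      16,126.9474
  3     2,750.00     2,657.2660     7,971.7980      31,887.1921
  4     2,750.00     2,627.0549    10,508.2195      52,541.0976
  5     2,750.00     2,597.1872    12,985.9361      77,915.6168
  6     2,750.00     2,567.6591    15,405.9549     107,841.6842
  7     2,750.00     2,538.4668    17,769.2675     142,154.1396
  8    52,750.00    48,138.8119   385,110.4950   3,465,994.4547
  Σ                 66,533.0050   457,846.0547   3,899,898.6015
P = 66,533.0050.
Convexity = Σ t(t+1)·PV / [P·(1+y)²] = 3,899,898.6015 / (66,533.0050 × 1.023132) = 57.29074.

57.29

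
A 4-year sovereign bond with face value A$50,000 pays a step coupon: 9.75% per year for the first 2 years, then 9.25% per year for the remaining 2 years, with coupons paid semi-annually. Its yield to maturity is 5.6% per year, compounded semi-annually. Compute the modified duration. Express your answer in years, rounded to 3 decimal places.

Periodic yield y = 0.028. First find Macaulay duration:
  t   CF        PV=CF/(1+0.028)^t    t·PV
  1     2,437.50     2,371.1089     2,371.1089
  2     2,437.50     2,306.5262     4,613.0524
  3     2,437.50     2,243.7025     6,731.1076
  4     2,437.50     2,182.5900     8,730.3601
  5     2,312.50     2,014.2630    10,071.3148
  6     2,312.50     1,959.3998    11,756.3986
  7     2,312.50     1,906.0309    13,342.2164
  8    52,312.50    41,943.1031   335,544.8249
  Σ                 56,926.7245   393,160.3838
P = 56,926.7245; Macaulay duration = 393,160.3838 / 56,926.7245 = 6.90643 half-year periods = 3.45321 years.
Modified duration = D_Mac / (1 + y) = 3.45321 / 1.028 = 3.35916 years.

3.359 years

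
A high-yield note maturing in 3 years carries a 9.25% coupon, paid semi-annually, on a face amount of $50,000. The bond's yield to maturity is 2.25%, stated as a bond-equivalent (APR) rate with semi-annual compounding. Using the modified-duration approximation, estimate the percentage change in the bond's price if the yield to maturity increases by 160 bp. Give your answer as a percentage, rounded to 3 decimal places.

-4.302%

Periodic yield y = 0.01125. Modified duration first:
  t   CF        PV=CF/(1+0.01125)^t    t·PV
  1     2,312.50     2,286.7738     2,286.7738
  2     2,312.50     2,261.3338     4,522.6676
  3     2,312.50     2,236.1768     6,708.5304
  4     2,312.50     2,211.2997     8,845.1987
  5     2,312.50     2,186.6993    10,933.4966
  6    52,312.50    48,916.3752   293,498.2513
  Σ                 60,098.6586   326,794.9183
P = 60,098.6586; D_Mac = 5.43764 half-year periods = 2.71882 yrs; D_mod = 2.71882/(1+0.01125) = 2.68857 yrs.
ΔP/P ≈ -D_mod · Δy = -2.68857 × (+0.016) = -0.043017 = -4.3017%.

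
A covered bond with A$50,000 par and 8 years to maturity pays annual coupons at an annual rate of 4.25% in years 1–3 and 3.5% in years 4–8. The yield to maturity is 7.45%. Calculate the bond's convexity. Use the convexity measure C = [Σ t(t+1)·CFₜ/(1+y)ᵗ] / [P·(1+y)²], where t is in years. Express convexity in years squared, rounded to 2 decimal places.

50.63

With y = 0.0745:
  t   CF        PV=CF/(1+0.0745)^t    t·PV        t(t+1)·PV
  1     2,125.00     1,977.6640     1,977.6640       3,955.3281
  2     2,125.00     1,840.5435     3,681.0871      11,043.2612
  3     2,125.00     1,712.9302     5,138.7907      20,555.1628
  4     1,750.00     1,312.8417     5,251.3669      26,256.8344
  5     1,750.00     1,221.8164     6,109.0820      36,654.4919
  6     1,750.00     1,137.1023     6,822.6137      47,758.2957
  7     1,750.00     1,058.2618     7,407.8324      59,262.6595
  8    51,750.00    29,124.5347   232,996.2775   2,096,966.4975
  Σ                 39,385.6947   269,384.7143   2,302,452.5310
P = 39,385.6947.
Convexity = Σ t(t+1)·PV / [P·(1+y)²] = 2,302,452.5310 / (39,385.6947 × 1.154550) = 50.63366.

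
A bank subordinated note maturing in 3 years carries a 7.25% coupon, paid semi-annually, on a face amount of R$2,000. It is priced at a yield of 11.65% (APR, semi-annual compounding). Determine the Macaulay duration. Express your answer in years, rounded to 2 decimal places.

Periodic yield y = 0.05825. Discount each cash flow and weight by its period:
  t   CF        PV=CF/(1+0.05825)^t    t·PV
  1        72.50        68.5093        68.5093
  2        72.50        64.7383       129.4766
  3        72.50        61.1749       183.5247
  4        72.50        57.8076       231.2304
  5        72.50        54.6257       273.1283
  6     2,072.50     1,475.5872     8,853.5231
  Σ                  1,782.4430     9,739.3924
Price P = Σ PV = 1,782.4430.
Macaulay duration = Σ(t·PV) / P = 9,739.3924 / 1,782.4430 = 5.46407 half-year periods.
In years: 5.46407 / 2 = 2.73203 years.

2.73 years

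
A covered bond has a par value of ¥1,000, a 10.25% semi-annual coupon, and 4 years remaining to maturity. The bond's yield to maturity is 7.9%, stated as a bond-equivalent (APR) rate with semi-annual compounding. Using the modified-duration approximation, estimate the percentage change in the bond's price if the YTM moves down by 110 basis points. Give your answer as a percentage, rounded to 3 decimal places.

Periodic yield y = 0.0395. Modified duration first:
  t   CF        PV=CF/(1+0.0395)^t    t·PV
  1        51.25        49.3025        49.3025
  2        51.25        47.4291        94.8582
  3        51.25        45.6268       136.8805
  4        51.25        43.8931       175.5723
  5        51.25        42.2252       211.1258
  6        51.25        40.6207       243.7239
  7        51.25        39.0771       273.5398
  8     1,051.25       771.0989     6,168.7909
  Σ                  1,079.2733     7,353.7939
P = 1,079.2733; D_Mac = 6.81365 half-year periods = 3.40683 yrs; D_mod = 3.40683/(1+0.0395) = 3.27737 yrs.
ΔP/P ≈ -D_mod · Δy = -3.27737 × (-0.011) = +0.036051 = +3.6051%.

+3.605%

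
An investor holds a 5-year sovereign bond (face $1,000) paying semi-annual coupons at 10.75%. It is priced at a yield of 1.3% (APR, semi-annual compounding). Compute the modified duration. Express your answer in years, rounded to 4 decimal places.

Periodic yield y = 0.0065. First find Macaulay duration:
  t   CF        PV=CF/(1+0.0065)^t    t·PV
  1        53.75        53.4029        53.4029
  2        53.75        53.0580       106.1160
  3        53.75        52.7154       158.1461
  4        53.75        52.3749       209.4997
  5        53.75        52.0367       260.1834
  6        53.75        51.7006       310.2038
  7        53.75        51.3667       359.5672
  8        53.75        51.0350       408.2801
  9        53.75        50.7054       456.3489
  10    1,053.75       987.6426     9,876.4256
  Σ                  1,456.0382    12,198.1735
P = 1,456.0382; Macaulay duration = 12,198.1735 / 1,456.0382 = 8.37765 half-year periods = 4.18882 years.
Modified duration = D_Mac / (1 + y) = 4.18882 / 1.0065 = 4.16177 years.

4.1618 years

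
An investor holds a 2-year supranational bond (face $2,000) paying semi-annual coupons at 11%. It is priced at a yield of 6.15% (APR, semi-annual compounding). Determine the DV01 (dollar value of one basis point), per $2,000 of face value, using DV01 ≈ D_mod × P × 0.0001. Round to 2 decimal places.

$0.39

Periodic yield y = 0.03075.
  t   CF        PV=CF/(1+0.03075)^t    t·PV
  1       110.00       106.7184       106.7184
  2       110.00       103.5347       207.0694
  3       110.00       100.4460       301.3380
  4     2,110.00     1,869.2573     7,477.0291
  Σ                  2,179.9564     8,092.1550
P = 2,179.9564; D_Mac = 3.71207 half-year periods = 1.85604 yrs; D_mod = 1.80067 yrs.
DV01 ≈ 1.80067 × 2,179.9564 × 0.0001 = 0.392537.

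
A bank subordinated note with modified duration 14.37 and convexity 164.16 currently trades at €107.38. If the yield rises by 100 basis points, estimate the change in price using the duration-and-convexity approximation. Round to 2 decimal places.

-€14.55

Duration effect: -D_mod·Δy = -14.37 × (+0.01) = -0.143700
Convexity effect: ½·C·(Δy)² = 0.5 × 164.16 × (0.01)² = +0.0082080
ΔP/P ≈ -0.143700 + 0.0082080 = -0.135492
ΔP ≈ 107.38 × (-0.135492) = -14.54913096.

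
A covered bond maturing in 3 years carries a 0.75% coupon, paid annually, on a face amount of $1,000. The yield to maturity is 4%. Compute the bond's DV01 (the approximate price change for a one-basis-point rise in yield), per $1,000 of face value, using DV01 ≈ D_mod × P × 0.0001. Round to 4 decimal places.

$0.2604

Periodic yield y = 0.04.
  t   CF        PV=CF/(1+0.04)^t    t·PV
  1         7.50         7.2115         7.2115
  2         7.50         6.9342        13.8683
  3     1,007.50       895.6638     2,686.9915
  Σ                    909.8095     2,708.0714
P = 909.8095; D_Mac = 2.97653 yrs; D_mod = 2.86204 yrs.
DV01 ≈ 2.86204 × 909.8095 × 0.0001 = 0.260391.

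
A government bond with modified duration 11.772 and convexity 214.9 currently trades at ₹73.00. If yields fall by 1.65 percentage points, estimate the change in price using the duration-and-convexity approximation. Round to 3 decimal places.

Duration effect: -D_mod·Δy = -11.772 × (-0.0165) = +0.194238
Convexity effect: ½·C·(Δy)² = 0.5 × 214.9 × (-0.0165)² = +0.0292532625
ΔP/P ≈ +0.194238 + 0.0292532625 = +0.2234912625
ΔP ≈ 73.00 × (+0.2234912625) = +16.3148621625.

+₹16.315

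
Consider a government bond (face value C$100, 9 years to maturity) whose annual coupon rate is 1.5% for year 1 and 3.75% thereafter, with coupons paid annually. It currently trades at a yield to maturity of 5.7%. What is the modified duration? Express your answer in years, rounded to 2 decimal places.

Periodic yield y = 0.057. First find Macaulay duration:
  t   CF        PV=CF/(1+0.057)^t    t·PV
  1         1.50         1.4191         1.4191
  2         3.75         3.3565         6.7129
  3         3.75         3.1755         9.5264
  4         3.75         3.0042        12.0169
  5         3.75         2.8422        14.2111
  6         3.75         2.6889        16.1336
  7         3.75         2.5439        17.8076
  8         3.75         2.4068        19.2540
  9       103.75        62.9960       566.9643
  Σ                     84.4331       664.0459
P = 84.4331; Macaulay duration = 664.0459 / 84.4331 = 7.86476 years.
Modified duration = D_Mac / (1 + y) = 7.86476 / 1.057 = 7.44064 years.

7.44 years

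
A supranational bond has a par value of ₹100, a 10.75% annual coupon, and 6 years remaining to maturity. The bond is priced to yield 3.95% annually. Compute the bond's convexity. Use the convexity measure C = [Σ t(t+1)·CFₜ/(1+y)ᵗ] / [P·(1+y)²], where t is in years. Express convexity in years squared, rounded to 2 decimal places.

With y = 0.0395:
  t   CF        PV=CF/(1+0.0395)^t    t·PV        t(t+1)·PV
  1        10.75        10.3415        10.3415          20.6830
  2        10.75         9.9485        19.8971          59.6913
  3        10.75         9.5705        28.7115         114.8461
  4        10.75         9.2068        36.8274         184.1368
  5        10.75         8.8570        44.2849         265.7096
  6       110.75        87.7802       526.6815       3,686.7702
  Σ                    135.7046       666.7439       4,331.8369
P = 135.7046.
Convexity = Σ t(t+1)·PV / [P·(1+y)²] = 4,331.8369 / (135.7046 × 1.080560) = 29.54122.

29.54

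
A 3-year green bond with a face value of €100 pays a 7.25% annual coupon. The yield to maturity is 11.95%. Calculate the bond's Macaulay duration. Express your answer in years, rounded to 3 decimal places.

2.789 years

Periodic yield y = 0.1195. Discount each cash flow and weight by its year:
  t   CF        PV=CF/(1+0.1195)^t    t·PV
  1         7.25         6.4761         6.4761
  2         7.25         5.7848        11.5696
  3       107.25        76.4408       229.3223
  Σ                     88.7017       247.3680
Price P = Σ PV = 88.7017.
Macaulay duration = Σ(t·PV) / P = 247.3680 / 88.7017 = 2.78876 years.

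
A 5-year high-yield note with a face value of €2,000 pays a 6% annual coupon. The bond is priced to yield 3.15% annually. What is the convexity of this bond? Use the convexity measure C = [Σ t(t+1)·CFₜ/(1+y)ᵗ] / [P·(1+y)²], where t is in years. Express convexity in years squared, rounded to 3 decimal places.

24.456

With y = 0.0315:
  t   CF        PV=CF/(1+0.0315)^t    t·PV        t(t+1)·PV
  1       120.00       116.3354       116.3354         232.6709
  2       120.00       112.7828       225.5656         676.6967
  3       120.00       109.3386       328.0158       1,312.0633
  4       120.00       105.9996       423.9985       2,119.9924
  5     2,120.00     1,815.4726     9,077.3630      54,464.1781
  Σ                  2,259.9290    10,171.2783      58,805.6014
P = 2,259.9290.
Convexity = Σ t(t+1)·PV / [P·(1+y)²] = 58,805.6014 / (2,259.9290 × 1.063992) = 24.45600.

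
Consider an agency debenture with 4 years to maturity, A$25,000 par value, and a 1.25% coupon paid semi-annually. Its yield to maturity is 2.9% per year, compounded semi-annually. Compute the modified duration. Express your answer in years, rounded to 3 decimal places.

3.855 years

Periodic yield y = 0.0145. First find Macaulay duration:
  t   CF        PV=CF/(1+0.0145)^t    t·PV
  1       156.25       154.0168       154.0168
  2       156.25       151.8154       303.6309
  3       156.25       149.6456       448.9367
  4       156.25       147.5067       590.0269
  5       156.25       145.3984       726.9922
  6       156.25       143.3203       859.9218
  7       156.25       141.2719       988.9030
  8    25,156.25    22,419.6842   179,357.4737
  Σ                 23,452.6593   183,429.9020
P = 23,452.6593; Macaulay duration = 183,429.9020 / 23,452.6593 = 7.82128 half-year periods = 3.91064 years.
Modified duration = D_Mac / (1 + y) = 3.91064 / 1.0145 = 3.85475 years.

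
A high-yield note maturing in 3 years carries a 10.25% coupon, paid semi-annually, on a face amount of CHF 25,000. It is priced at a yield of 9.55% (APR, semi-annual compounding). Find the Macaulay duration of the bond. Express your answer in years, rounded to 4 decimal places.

2.6608 years

Periodic yield y = 0.04775. Discount each cash flow and weight by its period:
  t   CF        PV=CF/(1+0.04775)^t    t·PV
  1     1,281.25     1,222.8585     1,222.8585
  2     1,281.25     1,167.1281     2,334.2563
  3     1,281.25     1,113.9376     3,341.8128
  4     1,281.25     1,063.1712     4,252.6848
  5     1,281.25     1,014.7184     5,073.5919
  6    26,281.25    19,865.5229   119,193.1372
  Σ                 25,447.3367   135,418.3416
Price P = Σ PV = 25,447.3367.
Macaulay duration = Σ(t·PV) / P = 135,418.3416 / 25,447.3367 = 5.32151 half-year periods.
In years: 5.32151 / 2 = 2.66076 years.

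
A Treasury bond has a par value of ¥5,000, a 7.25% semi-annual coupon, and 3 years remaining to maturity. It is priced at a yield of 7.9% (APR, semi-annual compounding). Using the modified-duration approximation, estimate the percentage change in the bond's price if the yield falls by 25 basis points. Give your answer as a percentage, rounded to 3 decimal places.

Periodic yield y = 0.0395. Modified duration first:
  t   CF        PV=CF/(1+0.0395)^t    t·PV
  1       181.25       174.3627       174.3627
  2       181.25       167.7371       335.4741
  3       181.25       161.3632       484.0896
  4       181.25       155.2316       620.9263
  5       181.25       149.3329       746.6646
  6     5,181.25     4,106.6490    24,639.8941
  Σ                  4,914.6764    27,001.4113
P = 4,914.6764; D_Mac = 5.49404 half-year periods = 2.74702 yrs; D_mod = 2.74702/(1+0.0395) = 2.64263 yrs.
ΔP/P ≈ -D_mod · Δy = -2.64263 × (-0.0025) = +0.006607 = +0.6607%.

+0.661%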